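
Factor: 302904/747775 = 2^3 * 3^2 * 5^(-2) * 601^1 * 4273^(-1) = 43272/106825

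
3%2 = 1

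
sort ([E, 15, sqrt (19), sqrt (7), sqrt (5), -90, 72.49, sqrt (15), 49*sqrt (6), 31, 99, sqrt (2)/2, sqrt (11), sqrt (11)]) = [-90, sqrt (2)/2, sqrt (5), sqrt (7), E, sqrt (11), sqrt (11), sqrt (15), sqrt (19), 15, 31, 72.49, 99, 49*sqrt (6)]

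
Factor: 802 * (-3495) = -1 * 2^1 * 3^1 * 5^1 * 233^1 * 401^1 = -2802990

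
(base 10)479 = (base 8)737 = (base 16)1df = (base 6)2115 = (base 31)fe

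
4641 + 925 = 5566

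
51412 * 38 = 1953656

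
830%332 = 166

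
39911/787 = 50+561/787 ≈ 50.71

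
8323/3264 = 2 + 1795/3264 ≈ 2.55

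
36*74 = 2664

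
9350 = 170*55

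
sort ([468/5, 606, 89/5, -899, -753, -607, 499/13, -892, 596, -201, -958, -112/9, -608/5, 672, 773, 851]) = [-958, -899, -892, -753, -607, -201, -608/5, -112/9, 89/5, 499/13, 468/5, 596, 606, 672, 773, 851]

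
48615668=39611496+9004172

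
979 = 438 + 541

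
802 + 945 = 1747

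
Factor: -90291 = -1*3^1*30097^1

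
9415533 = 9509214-93681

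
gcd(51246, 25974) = 702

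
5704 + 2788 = 8492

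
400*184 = 73600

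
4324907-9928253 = -5603346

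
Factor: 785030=2^1*5^1*29^1*2707^1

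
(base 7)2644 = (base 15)477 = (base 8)1764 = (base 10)1012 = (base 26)1co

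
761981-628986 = 132995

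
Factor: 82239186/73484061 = 2^1 * 7^(-1) * 29^1 * 1747^(-1) * 2003^(-1) * 472639^1 = 27413062/24494687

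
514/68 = 7 + 19/34 ≈ 7.56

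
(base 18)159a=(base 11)5801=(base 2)1110111001000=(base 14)2ac8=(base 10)7624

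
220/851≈0.259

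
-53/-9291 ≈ 0.00570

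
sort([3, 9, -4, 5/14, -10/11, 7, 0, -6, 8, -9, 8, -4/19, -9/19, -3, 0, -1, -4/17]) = [-9, -6, -4, -3, -1, -10/11, -9/19, -4/17, -4/19, 0, 0, 5/14, 3, 7, 8, 8, 9]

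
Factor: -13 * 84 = -1 * 2^2 * 3^1 * 7^1 * 13^1 = -1092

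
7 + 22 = 29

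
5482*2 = 10964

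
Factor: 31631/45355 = 5^(-1) * 193^(-1) * 673^1 = 673/965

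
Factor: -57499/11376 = -1 * 2^(-4) * 3^(-2) * 13^1 * 79^(-1) * 4423^1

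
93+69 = 162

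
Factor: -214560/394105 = -1 * 2^5 * 3^2 * 23^(-2) = -288/529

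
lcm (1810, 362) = 1810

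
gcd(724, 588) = 4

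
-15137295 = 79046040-94183335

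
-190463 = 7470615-7661078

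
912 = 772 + 140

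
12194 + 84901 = 97095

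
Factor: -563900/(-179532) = 3^(-2) * 5^2 * 4987^(-1) * 5639^1 = 140975/44883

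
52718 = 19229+33489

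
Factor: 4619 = 31^1 * 149^1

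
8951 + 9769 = 18720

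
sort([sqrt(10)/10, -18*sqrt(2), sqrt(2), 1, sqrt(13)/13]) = [-18*sqrt(2), sqrt(13)/13, sqrt(10)/10, 1, sqrt(2)]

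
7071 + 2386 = 9457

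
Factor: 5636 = 2^2 * 1409^1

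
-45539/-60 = 758 + 59/60 ≈ 758.98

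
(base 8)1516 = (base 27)149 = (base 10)846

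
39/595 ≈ 0.0655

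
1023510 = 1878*545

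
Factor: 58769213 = 58769213^1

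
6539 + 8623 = 15162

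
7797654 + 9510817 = 17308471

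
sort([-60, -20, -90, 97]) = [-90, -60, -20, 97]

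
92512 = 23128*4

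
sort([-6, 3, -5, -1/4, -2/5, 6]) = [-6, -5, -2/5, -1/4, 3, 6]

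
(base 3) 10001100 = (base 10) 2223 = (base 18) 6f9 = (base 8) 4257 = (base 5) 32343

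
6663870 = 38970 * 171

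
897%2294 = 897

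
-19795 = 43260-63055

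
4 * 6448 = 25792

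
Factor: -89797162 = -1 * 2^1 * 7^1 * 13^1 * 17^1 * 29023^1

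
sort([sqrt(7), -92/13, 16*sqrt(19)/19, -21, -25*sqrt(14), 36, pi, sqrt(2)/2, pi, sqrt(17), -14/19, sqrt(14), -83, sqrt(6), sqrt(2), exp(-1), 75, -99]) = [-99, -25*sqrt(14), -83, -21, -92/13, -14/19, exp(-1), sqrt(2)/2, sqrt(2), sqrt(6), sqrt(7), pi, pi, 16*sqrt(19)/19, sqrt(14), sqrt(17), 36, 75]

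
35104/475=73 + 429/475 ≈ 73.90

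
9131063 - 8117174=1013889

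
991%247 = 3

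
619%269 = 81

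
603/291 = 201/97≈2.07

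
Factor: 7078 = 2^1 * 3539^1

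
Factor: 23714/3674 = 11^(-1)*71^1 = 71/11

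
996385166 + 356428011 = 1352813177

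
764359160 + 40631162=804990322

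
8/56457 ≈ 0.000142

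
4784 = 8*598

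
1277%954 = 323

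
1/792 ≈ 0.00126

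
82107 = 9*9123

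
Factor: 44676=2^2*3^2*17^1*73^1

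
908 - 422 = 486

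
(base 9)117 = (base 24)41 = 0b1100001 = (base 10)97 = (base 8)141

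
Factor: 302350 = 2^1*5^2*6047^1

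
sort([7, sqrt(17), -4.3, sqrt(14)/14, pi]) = [-4.3, sqrt(14)/14, pi, sqrt(17), 7]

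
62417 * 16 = 998672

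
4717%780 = 37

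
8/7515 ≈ 0.00106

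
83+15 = 98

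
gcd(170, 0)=170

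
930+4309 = 5239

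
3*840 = 2520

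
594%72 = 18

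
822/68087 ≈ 0.0121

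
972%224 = 76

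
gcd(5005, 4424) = 7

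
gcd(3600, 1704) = 24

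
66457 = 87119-20662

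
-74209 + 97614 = 23405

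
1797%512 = 261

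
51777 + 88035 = 139812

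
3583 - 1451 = 2132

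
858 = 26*33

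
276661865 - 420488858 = -143826993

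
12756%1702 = 842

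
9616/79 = 121 + 57/79 ≈ 121.72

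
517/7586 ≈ 0.0682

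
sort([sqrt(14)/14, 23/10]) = [sqrt(14)/14, 23/10]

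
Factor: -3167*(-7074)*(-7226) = -1*2^2*3^3*131^1*3167^1*3613^1 = -161886664908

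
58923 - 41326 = 17597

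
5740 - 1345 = 4395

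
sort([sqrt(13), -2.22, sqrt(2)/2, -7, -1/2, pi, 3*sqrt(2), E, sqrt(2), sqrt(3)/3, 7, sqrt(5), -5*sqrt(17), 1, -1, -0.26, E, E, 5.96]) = [-5*sqrt(17), -7, -2.22, -1, -1/2, -0.26, sqrt(3)/3, sqrt(2)/2, 1, sqrt(2), sqrt(5), E, E, E, pi, sqrt(13), 3*sqrt(2), 5.96, 7]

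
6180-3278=2902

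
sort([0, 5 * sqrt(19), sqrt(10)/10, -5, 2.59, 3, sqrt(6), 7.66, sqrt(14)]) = [-5, 0, sqrt(10)/10, sqrt(6), 2.59, 3, sqrt(14), 7.66, 5 * sqrt(19)]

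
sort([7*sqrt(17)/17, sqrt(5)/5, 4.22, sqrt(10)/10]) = [sqrt(10)/10, sqrt(5)/5, 7*sqrt(17)/17, 4.22]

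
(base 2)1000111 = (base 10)71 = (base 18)3h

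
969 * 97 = 93993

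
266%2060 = 266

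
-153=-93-60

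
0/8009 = 0 = 0.00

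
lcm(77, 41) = 3157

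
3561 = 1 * 3561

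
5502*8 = 44016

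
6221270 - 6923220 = -701950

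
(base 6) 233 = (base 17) 58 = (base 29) 36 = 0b1011101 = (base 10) 93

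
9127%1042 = 791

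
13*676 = 8788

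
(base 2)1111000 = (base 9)143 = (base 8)170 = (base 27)4c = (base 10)120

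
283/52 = 5 + 23/52 ≈ 5.44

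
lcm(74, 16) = 592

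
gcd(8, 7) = 1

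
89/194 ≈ 0.459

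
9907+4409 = 14316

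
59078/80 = 738 + 19/40 ≈ 738.48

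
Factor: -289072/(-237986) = 2^3 * 29^1 * 191^(-1) = 232/191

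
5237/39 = 134 + 11/39 ≈ 134.28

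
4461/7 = 637+2/7 ≈ 637.29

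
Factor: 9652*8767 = 2^2*11^1*19^1*127^1*797^1 = 84619084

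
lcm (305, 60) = 3660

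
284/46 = 6+4/23 ≈ 6.17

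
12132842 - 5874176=6258666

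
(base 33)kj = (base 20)1dj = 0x2a7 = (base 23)16c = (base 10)679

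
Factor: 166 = 2^1*83^1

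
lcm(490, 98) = 490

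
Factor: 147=3^1 * 7^2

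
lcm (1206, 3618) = 3618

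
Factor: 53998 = 2^1 * 7^2 * 19^1 * 29^1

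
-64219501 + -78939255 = -143158756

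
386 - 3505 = -3119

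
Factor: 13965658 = 2^1*7^1*997547^1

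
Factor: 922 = 2^1 * 461^1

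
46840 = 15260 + 31580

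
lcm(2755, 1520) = 44080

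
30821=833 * 37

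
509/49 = 10 + 19/49 ≈ 10.39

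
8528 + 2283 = 10811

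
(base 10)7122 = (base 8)15722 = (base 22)efg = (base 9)10683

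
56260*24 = 1350240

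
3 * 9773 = 29319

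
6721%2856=1009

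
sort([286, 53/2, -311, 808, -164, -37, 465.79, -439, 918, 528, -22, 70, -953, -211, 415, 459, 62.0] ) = [-953, -439, -311, -211, -164, -37, -22, 53/2, 62.0, 70, 286, 415, 459, 465.79, 528, 808, 918] 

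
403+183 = 586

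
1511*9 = 13599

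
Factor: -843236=-1 * 2^2 * 210809^1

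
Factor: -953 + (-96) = -1*1049^1 = -1049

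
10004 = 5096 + 4908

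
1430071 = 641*2231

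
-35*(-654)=22890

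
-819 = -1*819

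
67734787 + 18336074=86070861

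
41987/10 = 4198 + 7/10 = 4198.70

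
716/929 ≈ 0.771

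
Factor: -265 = -1 * 5^1 * 53^1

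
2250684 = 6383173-4132489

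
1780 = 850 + 930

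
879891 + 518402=1398293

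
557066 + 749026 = 1306092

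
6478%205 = 123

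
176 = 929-753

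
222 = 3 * 74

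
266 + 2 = 268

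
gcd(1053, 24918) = 3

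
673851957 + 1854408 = 675706365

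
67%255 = 67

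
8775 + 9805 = 18580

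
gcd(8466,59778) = 6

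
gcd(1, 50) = 1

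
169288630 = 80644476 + 88644154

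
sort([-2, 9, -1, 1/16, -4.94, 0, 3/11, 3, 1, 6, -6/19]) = [-4.94, -2, -1, -6/19, 0, 1/16, 3/11, 1, 3, 6, 9]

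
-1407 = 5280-6687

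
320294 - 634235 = -313941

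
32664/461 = 70 + 394/461 ≈ 70.85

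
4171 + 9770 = 13941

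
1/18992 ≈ 0.0000527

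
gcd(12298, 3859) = 1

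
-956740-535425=-1492165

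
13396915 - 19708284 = -6311369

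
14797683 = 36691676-21893993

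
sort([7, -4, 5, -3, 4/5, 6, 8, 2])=[-4, -3, 4/5, 2, 5, 6, 7, 8]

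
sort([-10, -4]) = [-10, -4]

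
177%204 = 177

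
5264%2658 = 2606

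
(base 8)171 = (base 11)100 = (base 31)3s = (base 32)3p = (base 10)121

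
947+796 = 1743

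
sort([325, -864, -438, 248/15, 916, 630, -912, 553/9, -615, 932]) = [-912, -864, -615, -438, 248/15, 553/9, 325, 630, 916, 932]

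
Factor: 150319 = 13^1 * 31^1 * 373^1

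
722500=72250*10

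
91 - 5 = 86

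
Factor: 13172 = 2^2 * 37^1 * 89^1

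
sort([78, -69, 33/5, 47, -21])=[-69, -21, 33/5, 47, 78]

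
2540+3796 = 6336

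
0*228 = 0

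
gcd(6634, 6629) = 1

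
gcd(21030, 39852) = 6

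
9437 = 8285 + 1152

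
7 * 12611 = 88277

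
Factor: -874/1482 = -1 * 3^(-1) * 13^(-1) * 23^1 = -23/39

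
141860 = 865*164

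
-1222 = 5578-6800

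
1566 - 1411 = 155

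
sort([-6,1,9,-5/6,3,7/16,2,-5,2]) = [-6,-5,-5/6,7/16,1,2,2,3,9]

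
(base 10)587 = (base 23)12c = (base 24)10b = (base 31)it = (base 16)24b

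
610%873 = 610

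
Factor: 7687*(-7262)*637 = -1*2^1*7^2*13^1*3631^1*7687^1 = -35559247178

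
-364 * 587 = -213668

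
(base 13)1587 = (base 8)6121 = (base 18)9d3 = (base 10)3153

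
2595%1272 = 51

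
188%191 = 188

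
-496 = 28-524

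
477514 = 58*8233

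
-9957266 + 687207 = -9270059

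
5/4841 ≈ 0.00103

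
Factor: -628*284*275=-1*2^4*5^2*11^1*71^1*157^1=-49046800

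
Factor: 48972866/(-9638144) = -1 * 2^(-7) * 37649^(-1) * 24486433^1 = -24486433/4819072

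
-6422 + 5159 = -1263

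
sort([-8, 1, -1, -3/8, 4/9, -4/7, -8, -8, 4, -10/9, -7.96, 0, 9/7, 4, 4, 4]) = [-8, -8, -8, -7.96, -10/9, -1, -4/7, -3/8, 0, 4/9, 1, 9/7, 4, 4, 4, 4]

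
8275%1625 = 150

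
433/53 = 8 + 9/53 ≈ 8.17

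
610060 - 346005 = 264055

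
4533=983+3550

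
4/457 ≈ 0.00875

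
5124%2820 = 2304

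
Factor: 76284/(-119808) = -1*2^(-8)*163^1 = -163/256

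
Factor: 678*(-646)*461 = -1*2^2*3^1*17^1*19^1*113^1*461^1 = -201912468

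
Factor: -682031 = -1*7^2*31^1*449^1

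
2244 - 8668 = -6424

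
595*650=386750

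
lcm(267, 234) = 20826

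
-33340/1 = -33340 = -33340.00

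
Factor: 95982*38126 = 2^2*3^1*11^1*17^1*941^1*1733^1 = 3659409732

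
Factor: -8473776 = -1*2^4*3^1*176537^1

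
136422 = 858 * 159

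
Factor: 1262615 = 5^1 * 67^1 * 3769^1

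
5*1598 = 7990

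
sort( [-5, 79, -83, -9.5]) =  [-83, -9.5, -5, 79]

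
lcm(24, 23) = 552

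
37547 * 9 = 337923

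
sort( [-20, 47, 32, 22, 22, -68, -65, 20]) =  [-68, -65, -20, 20, 22, 22, 32, 47]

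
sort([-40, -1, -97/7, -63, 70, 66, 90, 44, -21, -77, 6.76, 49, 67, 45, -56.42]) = [-77, -63, -56.42, -40, -21, -97/7, -1, 6.76, 44, 45, 49, 66, 67, 70, 90]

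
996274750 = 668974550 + 327300200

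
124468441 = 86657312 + 37811129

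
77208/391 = 197 + 181/391 ≈ 197.46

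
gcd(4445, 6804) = 7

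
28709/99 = 289 + 98/99 ≈ 289.99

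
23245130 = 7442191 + 15802939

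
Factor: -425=-1 * 5^2 * 17^1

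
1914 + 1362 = 3276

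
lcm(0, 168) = 0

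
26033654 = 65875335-39841681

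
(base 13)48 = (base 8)74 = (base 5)220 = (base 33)1r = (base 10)60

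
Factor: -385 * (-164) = 2^2 * 5^1 * 7^1 * 11^1 * 41^1 = 63140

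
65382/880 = 32691/440 ≈ 74.30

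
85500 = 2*42750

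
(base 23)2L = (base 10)67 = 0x43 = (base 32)23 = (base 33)21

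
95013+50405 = 145418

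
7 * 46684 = 326788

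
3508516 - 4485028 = -976512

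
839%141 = 134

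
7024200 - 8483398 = -1459198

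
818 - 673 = 145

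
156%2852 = 156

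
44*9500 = 418000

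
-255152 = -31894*8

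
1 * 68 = 68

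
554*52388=29022952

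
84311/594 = 141 + 557/594 ≈ 141.94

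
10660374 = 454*23481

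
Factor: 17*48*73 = 2^4*3^1*17^1*73^1 = 59568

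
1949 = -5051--7000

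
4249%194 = 175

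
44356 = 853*52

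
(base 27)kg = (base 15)271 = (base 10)556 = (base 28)jo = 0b1000101100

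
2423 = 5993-3570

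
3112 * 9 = 28008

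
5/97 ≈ 0.0515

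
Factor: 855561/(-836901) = -1*3^(-1)*7^1*13^(-1)*23^(-1)*131^1 = -917/897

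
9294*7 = 65058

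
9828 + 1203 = 11031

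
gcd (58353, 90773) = 1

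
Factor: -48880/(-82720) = 2^(-1)*11^(-1)*13^1 = 13/22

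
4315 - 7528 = -3213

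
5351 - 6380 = -1029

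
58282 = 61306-3024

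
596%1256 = 596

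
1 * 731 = 731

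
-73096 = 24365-97461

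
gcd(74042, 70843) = 1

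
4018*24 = 96432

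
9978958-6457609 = 3521349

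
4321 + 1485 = 5806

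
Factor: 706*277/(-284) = -1*2^(-1)*71^(-1)*277^1*353^1 = -97781/142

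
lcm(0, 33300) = 0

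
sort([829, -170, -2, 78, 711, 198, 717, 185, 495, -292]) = [-292, -170, -2, 78, 185, 198, 495, 711, 717, 829]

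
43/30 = 1 + 13/30 ≈ 1.43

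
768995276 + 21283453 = 790278729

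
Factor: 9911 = 11^1*17^1*53^1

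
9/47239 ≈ 0.000191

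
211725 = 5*42345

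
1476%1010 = 466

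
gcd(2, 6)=2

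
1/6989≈0.000143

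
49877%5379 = 1466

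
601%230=141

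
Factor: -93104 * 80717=-1 * 2^4 * 7^1 * 11^1 * 13^1 * 23^2 * 887^1=-7515075568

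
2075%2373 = 2075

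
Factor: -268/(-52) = 13^(-1)*67^1 = 67/13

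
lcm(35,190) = 1330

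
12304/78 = 157 + 29/39 ≈ 157.74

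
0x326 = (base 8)1446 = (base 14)418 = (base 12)572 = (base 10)806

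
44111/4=11027 + 3/4=11027.75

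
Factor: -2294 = -1 * 2^1 * 31^1 * 37^1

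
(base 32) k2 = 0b1010000010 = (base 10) 642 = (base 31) km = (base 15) 2cc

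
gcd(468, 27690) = 78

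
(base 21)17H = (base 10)605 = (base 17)21A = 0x25D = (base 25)O5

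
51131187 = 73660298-22529111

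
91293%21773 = 4201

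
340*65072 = 22124480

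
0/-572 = 0 = 0.00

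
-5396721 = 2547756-7944477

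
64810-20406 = 44404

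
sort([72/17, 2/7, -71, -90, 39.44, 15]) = [-90, -71, 2/7, 72/17, 15, 39.44]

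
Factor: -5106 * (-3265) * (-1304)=-1 * 2^4 * 3^1 * 5^1 * 23^1 * 37^1 * 163^1 * 653^1=-21739101360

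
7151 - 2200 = 4951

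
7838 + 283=8121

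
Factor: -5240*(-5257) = 2^3*5^1*7^1*131^1*751^1 = 27546680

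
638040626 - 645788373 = -7747747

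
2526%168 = 6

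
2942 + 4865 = 7807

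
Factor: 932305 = 5^1*11^2*23^1*67^1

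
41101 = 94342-53241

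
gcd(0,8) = 8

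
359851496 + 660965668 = 1020817164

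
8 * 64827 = 518616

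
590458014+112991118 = 703449132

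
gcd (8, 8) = 8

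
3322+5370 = 8692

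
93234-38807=54427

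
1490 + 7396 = 8886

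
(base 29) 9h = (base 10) 278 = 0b100010110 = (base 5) 2103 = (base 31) 8u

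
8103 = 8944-841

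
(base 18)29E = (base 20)214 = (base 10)824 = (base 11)68A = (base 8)1470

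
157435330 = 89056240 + 68379090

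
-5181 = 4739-9920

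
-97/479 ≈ -0.203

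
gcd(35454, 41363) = 5909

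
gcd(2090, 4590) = 10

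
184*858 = 157872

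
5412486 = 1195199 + 4217287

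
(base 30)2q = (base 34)2i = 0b1010110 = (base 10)86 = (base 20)46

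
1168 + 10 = 1178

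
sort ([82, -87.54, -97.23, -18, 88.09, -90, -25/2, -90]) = [-97.23, -90, -90, -87.54, -18, -25/2, 82, 88.09]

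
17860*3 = 53580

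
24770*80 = 1981600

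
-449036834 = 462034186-911071020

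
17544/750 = 2924/125 ≈ 23.39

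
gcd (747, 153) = 9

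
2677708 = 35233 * 76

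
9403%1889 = 1847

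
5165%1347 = 1124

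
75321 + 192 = 75513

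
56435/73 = 773 + 6/73 ≈ 773.08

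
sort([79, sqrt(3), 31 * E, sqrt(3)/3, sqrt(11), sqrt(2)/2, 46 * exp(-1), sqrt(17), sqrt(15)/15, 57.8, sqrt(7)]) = [sqrt(15)/15, sqrt(3)/3, sqrt(2)/2, sqrt(3), sqrt(7), sqrt(11), sqrt(17), 46 * exp(-1), 57.8, 79, 31 * E]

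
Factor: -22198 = -1*2^1*11^1*1009^1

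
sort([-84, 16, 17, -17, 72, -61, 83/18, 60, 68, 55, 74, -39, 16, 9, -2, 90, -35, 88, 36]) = [-84, -61, -39, -35, -17, -2, 83/18, 9, 16, 16, 17, 36, 55, 60, 68, 72, 74, 88, 90]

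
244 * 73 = 17812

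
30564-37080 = -6516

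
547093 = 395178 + 151915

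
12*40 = 480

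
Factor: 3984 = 2^4*3^1*83^1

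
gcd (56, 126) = 14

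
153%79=74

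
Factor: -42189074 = -1 * 2^1 * 131^1 * 283^1 * 569^1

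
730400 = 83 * 8800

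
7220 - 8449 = -1229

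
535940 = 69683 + 466257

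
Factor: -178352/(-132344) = 2^1*157^1*233^(-1) = 314/233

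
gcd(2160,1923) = 3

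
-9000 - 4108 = -13108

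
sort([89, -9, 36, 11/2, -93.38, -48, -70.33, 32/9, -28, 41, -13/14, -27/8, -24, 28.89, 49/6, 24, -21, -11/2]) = [-93.38, -70.33, -48, -28, -24, -21, -9, -11/2, -27/8, -13/14, 32/9, 11/2, 49/6, 24, 28.89, 36, 41, 89]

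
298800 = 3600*83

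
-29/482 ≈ -0.0602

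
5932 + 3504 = 9436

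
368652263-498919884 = -130267621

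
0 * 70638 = 0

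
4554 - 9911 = -5357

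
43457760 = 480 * 90537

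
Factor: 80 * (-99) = -1 * 2^4 * 3^2 * 5^1 * 11^1 = -7920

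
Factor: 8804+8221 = 3^1*5^2*227^1 = 17025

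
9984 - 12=9972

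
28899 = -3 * (-9633)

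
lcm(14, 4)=28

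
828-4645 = -3817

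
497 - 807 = -310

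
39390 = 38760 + 630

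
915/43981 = 15/721 ≈ 0.0208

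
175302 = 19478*9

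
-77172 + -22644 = -99816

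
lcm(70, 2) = 70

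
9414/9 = 1046 = 1046.00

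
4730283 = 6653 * 711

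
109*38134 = 4156606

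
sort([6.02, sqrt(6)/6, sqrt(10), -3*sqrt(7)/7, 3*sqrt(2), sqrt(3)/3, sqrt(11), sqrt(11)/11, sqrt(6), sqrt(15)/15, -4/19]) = [-3*sqrt(7)/7, -4/19, sqrt(15)/15, sqrt(11)/11, sqrt(6)/6, sqrt(3)/3, sqrt(6), sqrt(10), sqrt(11), 3*sqrt(2), 6.02]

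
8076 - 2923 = 5153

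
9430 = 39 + 9391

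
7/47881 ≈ 0.000146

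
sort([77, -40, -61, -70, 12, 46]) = [-70, -61, -40, 12, 46, 77]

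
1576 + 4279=5855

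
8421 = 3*2807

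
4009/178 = 22 + 93/178≈22.52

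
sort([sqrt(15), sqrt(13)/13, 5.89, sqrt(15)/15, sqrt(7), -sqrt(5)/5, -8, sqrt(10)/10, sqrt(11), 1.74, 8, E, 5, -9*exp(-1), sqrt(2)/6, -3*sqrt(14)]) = [-3*sqrt(14), -8, -9*exp(-1), -sqrt(5)/5, sqrt(2)/6, sqrt(15)/15, sqrt(13)/13, sqrt(10)/10, 1.74, sqrt(7), E, sqrt(11), sqrt(15), 5, 5.89, 8]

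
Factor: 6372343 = 41^1*155423^1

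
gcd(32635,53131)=61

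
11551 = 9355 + 2196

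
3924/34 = 1962/17 ≈ 115.41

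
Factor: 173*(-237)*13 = -1*3^1*13^1*79^1*173^1 = -533013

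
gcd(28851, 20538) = 489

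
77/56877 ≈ 0.00135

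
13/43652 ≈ 0.000298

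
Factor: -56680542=-1 * 2^1 * 3^2 * 3148919^1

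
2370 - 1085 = 1285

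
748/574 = 1 + 87/287 ≈ 1.30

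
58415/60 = 11683/12 ≈ 973.58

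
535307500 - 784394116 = -249086616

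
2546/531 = 4 + 422/531 ≈ 4.79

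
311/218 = 1 + 93/218 ≈ 1.43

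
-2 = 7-9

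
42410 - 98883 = -56473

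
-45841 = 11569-57410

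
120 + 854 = 974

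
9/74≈0.122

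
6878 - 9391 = -2513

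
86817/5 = 17363 + 2/5 = 17363.40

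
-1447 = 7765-9212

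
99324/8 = 24831/2 = 12415.50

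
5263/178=29 + 101/178≈29.57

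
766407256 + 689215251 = 1455622507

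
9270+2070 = 11340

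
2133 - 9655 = -7522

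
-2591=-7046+4455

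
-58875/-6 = 9812+1/2 = 9812.50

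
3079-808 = 2271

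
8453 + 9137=17590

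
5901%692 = 365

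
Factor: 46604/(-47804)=-1 * 17^(-1) * 19^(-1) * 37^(-1) * 61^1 * 191^1=-11651/11951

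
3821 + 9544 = 13365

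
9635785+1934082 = 11569867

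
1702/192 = 851/96 ≈ 8.86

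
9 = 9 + 0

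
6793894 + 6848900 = 13642794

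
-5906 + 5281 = -625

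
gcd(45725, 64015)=9145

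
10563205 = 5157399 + 5405806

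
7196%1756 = 172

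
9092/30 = 4546/15 ≈ 303.07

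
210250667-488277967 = -278027300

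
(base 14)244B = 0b1100011000011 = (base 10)6339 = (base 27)8IL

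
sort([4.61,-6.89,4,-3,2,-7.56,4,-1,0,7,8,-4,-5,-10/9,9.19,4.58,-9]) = [-9,-7.56,-6.89,-5,-4,-3,-10/9,-1,0,2,4,4,4.58,4.61,7,8,9.19]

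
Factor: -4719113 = -1 * 7^1 * 674159^1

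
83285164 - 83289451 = -4287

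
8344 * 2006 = 16738064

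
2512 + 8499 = 11011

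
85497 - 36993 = 48504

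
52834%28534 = 24300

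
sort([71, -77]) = [-77, 71]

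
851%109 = 88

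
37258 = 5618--31640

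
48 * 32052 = 1538496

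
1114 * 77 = 85778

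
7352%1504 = 1336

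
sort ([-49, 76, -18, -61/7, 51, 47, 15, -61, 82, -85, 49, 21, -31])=[-85, -61, -49, -31, -18, -61/7, 15, 21, 47, 49, 51, 76, 82]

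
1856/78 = 928/39 ≈ 23.79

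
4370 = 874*5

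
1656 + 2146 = 3802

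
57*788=44916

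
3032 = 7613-4581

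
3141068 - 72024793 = -68883725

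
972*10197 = 9911484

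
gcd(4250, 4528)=2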